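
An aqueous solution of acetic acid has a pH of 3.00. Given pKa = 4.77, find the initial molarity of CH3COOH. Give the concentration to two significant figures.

C₀ = 6.0 × 10^-2 M

[H+] = 10^(-3.00) = 1.00 × 10^-3 M = x
Ka = 10^(−4.77) = 1.70 × 10^-5
Ka = x²/(C₀ − x) ⇒ C₀ = x + x²/Ka
C₀ = 1.00 × 10^-3 + (1.00 × 10^-3)²/(1.70 × 10^-5) = 5.98 × 10^-2 M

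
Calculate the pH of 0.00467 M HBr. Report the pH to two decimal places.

pH = 2.33

HBr is a strong acid and dissociates completely, so [H+] = 0.00467 M.
pH = -log(0.00467) = 2.33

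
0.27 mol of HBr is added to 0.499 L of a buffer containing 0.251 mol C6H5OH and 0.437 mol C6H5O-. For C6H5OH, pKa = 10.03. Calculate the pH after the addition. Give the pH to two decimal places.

Added H+ converts C6H5O- to C6H5OH: C6H5OH → 0.521 mol, C6H5O- → 0.167 mol.
pH = pKa + log([A⁻]/[HA]) = 10.03 + log(0.167/0.521) = 10.03 -0.494

pH = 9.54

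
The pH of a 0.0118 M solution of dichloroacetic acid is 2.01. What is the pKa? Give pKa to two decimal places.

pKa = 1.33

[H+] = 10^(-2.01) = 9.77 × 10^-3 M
At equilibrium [HA] = 0.0118 − 9.77 × 10^-3 = 2.03 × 10^-3 M
Ka = [H+][A-]/[HA] = (9.77 × 10^-3)² / 2.03 × 10^-3 = 4.70 × 10^-2
pKa = -log(4.70 × 10^-2) = 1.33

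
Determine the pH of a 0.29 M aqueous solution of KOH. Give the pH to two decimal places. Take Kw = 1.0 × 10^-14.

pH = 13.46

KOH is a strong base; [OH-] = 0.29 M.
pOH = -log(0.29) = 0.54
pH = 14.00 - 0.54 = 13.46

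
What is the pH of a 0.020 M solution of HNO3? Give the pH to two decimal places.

HNO3 is a strong acid and dissociates completely, so [H+] = 0.020 M.
pH = -log(0.02) = 1.70

pH = 1.70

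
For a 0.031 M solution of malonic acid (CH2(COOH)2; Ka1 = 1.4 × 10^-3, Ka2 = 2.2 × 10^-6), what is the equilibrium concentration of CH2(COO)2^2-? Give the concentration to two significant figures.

First ionization gives [H+] ≈ [CH2(COOH)COO-] = 5.92 × 10^-3 M.
Second step: Ka2 = [H+][CH2(COO)2^2-]/[CH2(COOH)COO-] ≈ [CH2(COO)2^2-] (since [H+] ≈ [CH2(COOH)COO-]).
So [CH2(COO)2^2-] ≈ Ka2.

2.2 × 10^-6 M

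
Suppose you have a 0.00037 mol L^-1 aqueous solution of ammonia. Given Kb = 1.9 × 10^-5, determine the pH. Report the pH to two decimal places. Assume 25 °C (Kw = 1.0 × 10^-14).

NH3 + H2O ⇌ NH4+ + OH-
Let x = [OH-] at equilibrium. Kb = x²/(0.00037 − x).
Here C₀/Kb ≈ 19.5, so the small-x approximation fails. Use the quadratic:
x = [−1.9e-05 + √(1.9e-05² + 2.81e-08)]/2 = 7.49 × 10^-5 M
pOH = 4.13, so pH = 14.00 − pOH = 9.87

pH = 9.87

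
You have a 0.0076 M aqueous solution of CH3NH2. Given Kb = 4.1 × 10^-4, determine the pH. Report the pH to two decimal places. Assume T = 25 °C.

CH3NH2 + H2O ⇌ CH3NH3+ + OH-
Kb = [OH-]²/(0.0076 − [OH-]) = 4.1 × 10^-4
The 5% rule fails; solving [OH-]² + Kb·[OH-] − Kb·C₀ = 0 exactly:
[OH-] = (−Kb + √(Kb² + 4·Kb·C₀))/2 = 1.57 × 10^-3 M
pOH = 2.80, so pH = 14.00 − pOH = 11.20

pH = 11.20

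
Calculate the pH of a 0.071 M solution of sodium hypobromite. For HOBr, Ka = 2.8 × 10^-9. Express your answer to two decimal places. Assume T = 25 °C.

OBr- is the conjugate base of the weak acid HOBr.
Kb = Kw/Ka = 1.0×10^-14 / 2.8 × 10^-9 = 3.57 × 10^-6
Kb = x²/(0.071 − x) = 3.57 × 10^-6
Since Kb ≪ C₀, x ≈ √(Kb·C₀) = 5.03 × 10^-4 M.
pOH = −log(5.03 × 10^-4) = 3.30; pH = 14.00 − 3.30 = 10.70

pH = 10.70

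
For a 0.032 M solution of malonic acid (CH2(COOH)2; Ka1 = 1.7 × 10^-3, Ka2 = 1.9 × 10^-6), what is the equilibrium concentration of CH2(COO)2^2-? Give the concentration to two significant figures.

1.9 × 10^-6 M

First ionization gives [H+] ≈ [CH2(COOH)COO-] = 6.57 × 10^-3 M.
Second step: Ka2 = [H+][CH2(COO)2^2-]/[CH2(COOH)COO-] ≈ [CH2(COO)2^2-] (since [H+] ≈ [CH2(COOH)COO-]).
So [CH2(COO)2^2-] ≈ Ka2.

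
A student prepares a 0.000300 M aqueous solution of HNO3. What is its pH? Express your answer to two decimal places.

HNO3 is a strong acid and dissociates completely, so [H+] = 0.000300 M.
pH = -log(0.0003) = 3.52

pH = 3.52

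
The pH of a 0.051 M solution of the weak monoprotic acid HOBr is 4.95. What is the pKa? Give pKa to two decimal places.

pKa = 8.61

[H+] = 10^(-4.95) = 1.12 × 10^-5 M
At equilibrium [HA] = 0.051 − 1.12 × 10^-5 = 5.10 × 10^-2 M
Ka = [H+][A-]/[HA] = (1.12 × 10^-5)² / 5.10 × 10^-2 = 2.46 × 10^-9
pKa = -log(2.46 × 10^-9) = 8.61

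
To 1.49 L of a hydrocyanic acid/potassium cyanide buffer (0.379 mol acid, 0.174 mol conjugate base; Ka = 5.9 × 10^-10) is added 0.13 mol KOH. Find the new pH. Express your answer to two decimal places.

pH = 9.32

After neutralization: n(HCN) = 0.249 mol, n(CN-) = 0.304 mol.
pKa = −log(5.9 × 10^-10) = 9.229
pH = pKa + log([A⁻]/[HA]) = 9.229 + log(0.304/0.249) = 9.229 +0.087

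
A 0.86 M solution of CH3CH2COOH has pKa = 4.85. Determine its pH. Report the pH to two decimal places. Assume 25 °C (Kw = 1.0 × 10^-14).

pH = 2.46

CH3CH2COOH ⇌ CH3CH2COO- + H+
Ka = 10^(−4.85) = 1.41 × 10^-5
From the ICE table, Ka = [H+]²/(0.86 − [H+]) = 1.41 × 10^-5.
Assume [H+] ≪ 0.86: [H+] ≈ √(1.41 × 10^-5 × 0.86) = 3.48 × 10^-3 M
pH = −log(3.48 × 10^-3) = 2.46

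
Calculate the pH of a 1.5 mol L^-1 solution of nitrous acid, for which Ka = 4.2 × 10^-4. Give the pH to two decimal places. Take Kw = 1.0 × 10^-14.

pH = 1.60

HNO2 ⇌ NO2- + H+
Ka = x²/(1.5 − x) = 4.2 × 10^-4
Neglecting x in the denominator: x = √(4.2 × 10^-4 × 1.5) = 2.51 × 10^-2 M
pH = −log(2.51 × 10^-2) = 1.60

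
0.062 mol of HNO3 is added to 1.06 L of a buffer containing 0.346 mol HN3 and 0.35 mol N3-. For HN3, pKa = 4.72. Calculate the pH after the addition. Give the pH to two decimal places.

After neutralization: n(HN3) = 0.408 mol, n(N3-) = 0.288 mol.
pH = pKa + log([A⁻]/[HA]) = 4.72 + log(0.288/0.408) = 4.72 -0.151

pH = 4.57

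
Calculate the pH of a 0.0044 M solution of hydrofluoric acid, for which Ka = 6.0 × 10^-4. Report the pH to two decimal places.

pH = 2.87

HF ⇌ F- + H+
Let x = [H+] at equilibrium. Ka = x²/(0.0044 − x).
Here C₀/Ka ≈ 7.33, so the small-x approximation fails. Use the quadratic:
x = (−Ka + √(Ka² + 4·Ka·C₀))/2 = 1.35 × 10^-3 M
pH = −log[H+] = −log(1.35 × 10^-3) = 2.87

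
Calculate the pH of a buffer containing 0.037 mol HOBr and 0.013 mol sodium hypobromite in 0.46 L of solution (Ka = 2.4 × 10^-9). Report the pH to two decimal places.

pH = 8.17

pKa = −log(2.4 × 10^-9) = 8.620
Using pH = pKa + log([base]/[acid]) with [base]/[acid] = 0.013/0.037:
pH = 8.620 + (-0.454) = 8.17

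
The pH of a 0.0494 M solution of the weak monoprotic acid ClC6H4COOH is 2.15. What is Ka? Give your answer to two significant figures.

Ka = 1.2 × 10^-3

[H+] = 10^(-2.15) = 7.08 × 10^-3 M
At equilibrium [HA] = 0.0494 − 7.08 × 10^-3 = 4.23 × 10^-2 M
Ka = [H+][A-]/[HA] = (7.08 × 10^-3)² / 4.23 × 10^-2 = 1.2 × 10^-3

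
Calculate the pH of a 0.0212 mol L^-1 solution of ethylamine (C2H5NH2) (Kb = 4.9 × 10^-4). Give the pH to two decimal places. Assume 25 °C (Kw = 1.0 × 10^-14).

pH = 11.48

C2H5NH2 + H2O ⇌ C2H5NH3+ + OH-
Kb = x²/(0.0212 − x) = 4.9 × 10^-4
Here C₀/Kb ≈ 43.3, so the small-x approximation fails. Use the quadratic:
x = [−0.00049 + √(0.00049² + 4.16e-05)]/2 = 2.99 × 10^-3 M
pOH = 2.52, so pH = 14.00 − pOH = 11.48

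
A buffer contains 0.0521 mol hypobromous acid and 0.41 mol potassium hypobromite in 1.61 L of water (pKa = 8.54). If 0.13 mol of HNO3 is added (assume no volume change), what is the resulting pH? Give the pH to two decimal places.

pH = 8.73

Added H+ converts OBr- to HOBr: HOBr → 0.182 mol, OBr- → 0.28 mol.
pH = pKa + log([A⁻]/[HA]) = 8.54 + log(0.28/0.182) = 8.54 +0.187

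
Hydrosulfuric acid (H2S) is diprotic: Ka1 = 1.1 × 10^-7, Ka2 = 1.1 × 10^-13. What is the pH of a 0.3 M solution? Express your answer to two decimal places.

pH = 3.74

Since Ka1 ≫ Ka2, the first ionization dominates [H+].
Ka1 = x²/(0.3 − x) = 1.1 × 10^-7
x ≈ √(1.1 × 10^-7 × 0.3) = 1.82 × 10^-4 M
pH = −log(1.82 × 10^-4) = 3.74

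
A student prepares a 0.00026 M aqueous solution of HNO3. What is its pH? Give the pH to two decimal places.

pH = 3.59

HNO3 is a strong acid and dissociates completely, so [H+] = 0.00026 M.
pH = -log(0.00026) = 3.59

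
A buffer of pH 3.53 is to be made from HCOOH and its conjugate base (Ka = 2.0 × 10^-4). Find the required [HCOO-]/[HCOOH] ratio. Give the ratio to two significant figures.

pKa = -log(2.0 × 10^-4) = 3.699
pH = pKa + log(r) ⇒ log(r) = 3.53 − 3.699 = -0.169
r = [HCOO-]/[HCOOH] = 10^(-0.169) = 0.678

ratio = 0.68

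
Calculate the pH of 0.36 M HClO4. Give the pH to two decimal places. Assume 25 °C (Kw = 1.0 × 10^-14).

HClO4 is a strong acid and dissociates completely, so [H+] = 0.36 M.
pH = -log(0.36) = 0.44

pH = 0.44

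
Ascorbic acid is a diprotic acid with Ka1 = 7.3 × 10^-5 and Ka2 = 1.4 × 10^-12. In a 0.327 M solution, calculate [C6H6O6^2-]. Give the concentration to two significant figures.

1.4 × 10^-12 M

First ionization gives [H+] ≈ [HC6H6O6-] = 4.89 × 10^-3 M.
Second step: Ka2 = [H+][C6H6O6^2-]/[HC6H6O6-] ≈ [C6H6O6^2-] (since [H+] ≈ [HC6H6O6-]).
So [C6H6O6^2-] ≈ Ka2.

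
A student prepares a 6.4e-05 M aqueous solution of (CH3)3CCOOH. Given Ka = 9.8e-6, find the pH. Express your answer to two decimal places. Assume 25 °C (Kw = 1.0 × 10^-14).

pH = 4.69

(CH3)3CCOOH ⇌ (CH3)3CCOO- + H+
From the ICE table, Ka = [H+]²/(6.4e-05 − [H+]) = 9.8 × 10^-6.
[H+] is not negligible relative to C₀; solve [H+]² + 9.8e-06·[H+] − 6.27e-10 = 0.
[H+] = [−9.8e-06 + √(9.8e-06² + 2.51e-09)]/2 = 2.06 × 10^-5 M
pH = −log(2.06 × 10^-5) = 4.69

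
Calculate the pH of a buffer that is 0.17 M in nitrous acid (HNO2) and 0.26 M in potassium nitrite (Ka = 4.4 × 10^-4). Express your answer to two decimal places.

pH = 3.54

pKa = −log(4.4 × 10^-4) = 3.357
pH = pKa + log([A⁻]/[HA]) = 3.357 + log(0.26/0.17)
pH = 3.357 + (+0.185) = 3.54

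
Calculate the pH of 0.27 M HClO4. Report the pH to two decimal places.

pH = 0.57

HClO4 is a strong acid and dissociates completely, so [H+] = 0.27 M.
pH = -log(0.27) = 0.57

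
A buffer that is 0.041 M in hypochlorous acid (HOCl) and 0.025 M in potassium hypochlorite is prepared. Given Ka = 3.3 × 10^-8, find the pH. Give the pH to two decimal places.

pH = 7.27

pKa = −log(3.3 × 10^-8) = 7.481
Using pH = pKa + log([base]/[acid]) with [base]/[acid] = 0.025/0.041:
pH = 7.481 + (-0.215) = 7.27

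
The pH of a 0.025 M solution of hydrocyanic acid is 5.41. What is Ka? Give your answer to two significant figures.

[H+] = 10^(-5.41) = 3.89 × 10^-6 M
At equilibrium [HA] = 0.025 − 3.89 × 10^-6 = 2.50 × 10^-2 M
Ka = [H+][A-]/[HA] = (3.89 × 10^-6)² / 2.50 × 10^-2 = 6.1 × 10^-10

Ka = 6.1 × 10^-10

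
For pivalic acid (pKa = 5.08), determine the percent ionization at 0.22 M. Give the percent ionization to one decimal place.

(CH3)3CCOOH ⇌ (CH3)3CCOO- + H+; let x = [H+] at equilibrium.
Ka = 10^(−5.08) = 8.32 × 10^-6
x ≈ √(Ka·C₀) = √(8.32 × 10^-6 × 0.22) = 1.35 × 10^-3 M
Fraction ionized = 1.35 × 10^-3 / 0.22 = 0.0061 → 0.6%

0.6%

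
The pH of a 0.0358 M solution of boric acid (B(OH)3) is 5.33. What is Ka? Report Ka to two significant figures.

Ka = 6.1 × 10^-10

[H+] = 10^(-5.33) = 4.68 × 10^-6 M
At equilibrium [HA] = 0.0358 − 4.68 × 10^-6 = 3.58 × 10^-2 M
Ka = [H+][A-]/[HA] = (4.68 × 10^-6)² / 3.58 × 10^-2 = 6.1 × 10^-10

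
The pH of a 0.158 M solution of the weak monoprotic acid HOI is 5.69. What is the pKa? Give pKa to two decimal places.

[H+] = 10^(-5.69) = 2.04 × 10^-6 M
At equilibrium [HA] = 0.158 − 2.04 × 10^-6 = 1.58 × 10^-1 M
Ka = [H+][A-]/[HA] = (2.04 × 10^-6)² / 1.58 × 10^-1 = 2.63 × 10^-11
pKa = -log(2.63 × 10^-11) = 10.58

pKa = 10.58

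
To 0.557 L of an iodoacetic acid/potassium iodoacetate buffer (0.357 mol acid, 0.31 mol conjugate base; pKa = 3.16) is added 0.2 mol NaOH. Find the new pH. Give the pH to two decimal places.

pH = 3.67

After neutralization: n(ICH2COOH) = 0.157 mol, n(ICH2COO-) = 0.51 mol.
Henderson–Hasselbalch with mole ratio 0.51/0.157: pH = 3.16 + (+0.512)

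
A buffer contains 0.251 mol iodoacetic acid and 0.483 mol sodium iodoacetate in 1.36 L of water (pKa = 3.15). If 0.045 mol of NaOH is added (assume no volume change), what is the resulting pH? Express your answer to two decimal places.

OH- converts ICH2COOH to ICH2COO-: ICH2COOH → 0.206 mol, ICH2COO- → 0.528 mol.
Henderson–Hasselbalch with mole ratio 0.528/0.206: pH = 3.15 + (+0.409)

pH = 3.56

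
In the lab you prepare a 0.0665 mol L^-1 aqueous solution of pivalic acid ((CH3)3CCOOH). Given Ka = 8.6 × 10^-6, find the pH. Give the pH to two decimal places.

(CH3)3CCOOH ⇌ (CH3)3CCOO- + H+
Ka = x²/(0.0665 − x) = 8.6 × 10^-6
Assume x ≪ 0.0665: x ≈ √(8.6 × 10^-6 × 0.0665) = 7.56 × 10^-4 M
pH = −log(7.56 × 10^-4) = 3.12

pH = 3.12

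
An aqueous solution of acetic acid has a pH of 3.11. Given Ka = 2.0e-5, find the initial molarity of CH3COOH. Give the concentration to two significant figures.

[H+] = 10^(-3.11) = 7.76 × 10^-4 M = x
Ka = x²/(C₀ − x) ⇒ C₀ = x + x²/Ka
C₀ = 7.76 × 10^-4 + (7.76 × 10^-4)²/(2.0 × 10^-5) = 3.09 × 10^-2 M

C₀ = 3.1 × 10^-2 M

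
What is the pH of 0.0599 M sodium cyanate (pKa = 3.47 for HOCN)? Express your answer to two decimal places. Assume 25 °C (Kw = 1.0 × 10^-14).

OCN- is the conjugate base of the weak acid HOCN.
Ka = 10^(−3.47) = 3.39 × 10^-4
Kb = Kw/Ka = 1.0×10^-14 / 3.39 × 10^-4 = 2.95 × 10^-11
Let x = [OH-] at equilibrium. Kb = x²/(0.0599 − x).
Neglecting x in the denominator: x = √(2.95 × 10^-11 × 0.0599) = 1.33 × 10^-6 M
pOH = 5.88, so pH = 14.00 − pOH = 8.12

pH = 8.12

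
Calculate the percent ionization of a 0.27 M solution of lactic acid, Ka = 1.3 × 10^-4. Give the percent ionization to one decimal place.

CH3CH(OH)COOH ⇌ CH3CH(OH)COO- + H+; let x = [H+] at equilibrium.
x ≈ √(Ka·C₀) = √(1.3 × 10^-4 × 0.27) = 5.92 × 10^-3 M
% ionization = x/C₀ × 100% = 5.92 × 10^-3/0.27 × 100% = 2.2%

2.2%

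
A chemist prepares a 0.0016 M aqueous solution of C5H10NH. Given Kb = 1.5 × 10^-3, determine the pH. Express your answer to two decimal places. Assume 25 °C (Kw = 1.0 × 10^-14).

pH = 10.99

C5H10NH + H2O ⇌ C5H10NH2+ + OH-
From the ICE table, Kb = [OH-]²/(0.0016 − [OH-]) = 1.5 × 10^-3.
Here C₀/Kb ≈ 1.07, so the small-[OH-] approximation fails. Use the quadratic:
[OH-] = (−Kb + √(Kb² + 4·Kb·C₀))/2 = 9.71 × 10^-4 M
pOH = −log(9.71 × 10^-4) = 3.01; pH = 14.00 − 3.01 = 10.99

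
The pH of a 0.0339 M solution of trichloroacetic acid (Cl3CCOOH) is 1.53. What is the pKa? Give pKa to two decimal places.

pKa = 0.70

[H+] = 10^(-1.53) = 2.95 × 10^-2 M
At equilibrium [HA] = 0.0339 − 2.95 × 10^-2 = 4.40 × 10^-3 M
Ka = [H+][A-]/[HA] = (2.95 × 10^-2)² / 4.40 × 10^-3 = 1.98 × 10^-1
pKa = -log(1.98 × 10^-1) = 0.70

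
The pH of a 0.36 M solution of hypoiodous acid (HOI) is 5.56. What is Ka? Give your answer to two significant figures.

[H+] = 10^(-5.56) = 2.75 × 10^-6 M
At equilibrium [HA] = 0.36 − 2.75 × 10^-6 = 3.60 × 10^-1 M
Ka = [H+][A-]/[HA] = (2.75 × 10^-6)² / 3.60 × 10^-1 = 2.1 × 10^-11

Ka = 2.1 × 10^-11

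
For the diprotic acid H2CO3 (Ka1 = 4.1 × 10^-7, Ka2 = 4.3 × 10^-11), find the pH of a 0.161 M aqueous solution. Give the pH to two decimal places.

Since Ka1 ≫ Ka2, the first ionization dominates [H+].
Ka1 = x²/(0.161 − x) = 4.1 × 10^-7
x ≈ √(4.1 × 10^-7 × 0.161) = 2.57 × 10^-4 M
pH = −log(2.57 × 10^-4) = 3.59

pH = 3.59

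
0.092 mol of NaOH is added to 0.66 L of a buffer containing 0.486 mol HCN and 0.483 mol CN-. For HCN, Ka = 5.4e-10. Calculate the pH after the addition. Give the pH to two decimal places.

pH = 9.43

After neutralization: n(HCN) = 0.394 mol, n(CN-) = 0.575 mol.
pKa = −log(5.4 × 10^-10) = 9.268
Henderson–Hasselbalch with mole ratio 0.575/0.394: pH = 9.268 + (+0.164)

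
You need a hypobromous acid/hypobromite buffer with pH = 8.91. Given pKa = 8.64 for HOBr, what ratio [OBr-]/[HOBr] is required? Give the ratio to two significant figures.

pH = pKa + log(r) ⇒ log(r) = 8.91 − 8.64 = +0.27
r = [OBr-]/[HOBr] = 10^(+0.27) = 1.86

ratio = 1.9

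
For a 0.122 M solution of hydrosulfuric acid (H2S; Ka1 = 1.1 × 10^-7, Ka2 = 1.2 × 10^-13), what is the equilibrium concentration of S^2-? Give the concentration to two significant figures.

1.2 × 10^-13 M

First ionization gives [H+] ≈ [HS-] = 1.16 × 10^-4 M.
Second step: Ka2 = [H+][S^2-]/[HS-] ≈ [S^2-] (since [H+] ≈ [HS-]).
So [S^2-] ≈ Ka2.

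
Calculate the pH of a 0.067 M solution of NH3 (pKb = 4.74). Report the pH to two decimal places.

pH = 11.04

NH3 + H2O ⇌ NH4+ + OH-
Kb = 10^(−4.74) = 1.82 × 10^-5
Let x = [OH-] at equilibrium. Kb = x²/(0.067 − x).
Neglecting x in the denominator: x = √(1.82 × 10^-5 × 0.067) = 1.10 × 10^-3 M
pOH = −log(1.10 × 10^-3) = 2.96; pH = 14.00 − 2.96 = 11.04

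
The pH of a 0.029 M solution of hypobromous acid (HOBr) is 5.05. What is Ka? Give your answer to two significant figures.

Ka = 2.7 × 10^-9

[H+] = 10^(-5.05) = 8.91 × 10^-6 M
At equilibrium [HA] = 0.029 − 8.91 × 10^-6 = 2.90 × 10^-2 M
Ka = [H+][A-]/[HA] = (8.91 × 10^-6)² / 2.90 × 10^-2 = 2.7 × 10^-9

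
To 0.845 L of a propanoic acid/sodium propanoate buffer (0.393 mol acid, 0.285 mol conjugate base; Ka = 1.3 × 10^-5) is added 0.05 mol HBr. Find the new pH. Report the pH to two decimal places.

pH = 4.61

Added H+ converts CH3CH2COO- to CH3CH2COOH: CH3CH2COOH → 0.443 mol, CH3CH2COO- → 0.235 mol.
pKa = −log(1.3 × 10^-5) = 4.886
Henderson–Hasselbalch with mole ratio 0.235/0.443: pH = 4.886 + (-0.275)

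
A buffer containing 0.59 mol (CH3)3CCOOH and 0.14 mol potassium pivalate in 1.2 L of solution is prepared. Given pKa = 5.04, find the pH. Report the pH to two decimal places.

pH = pKa + log([A⁻]/[HA]) = 5.04 + log(0.14/0.59)
pH = 5.04 + (-0.625) = 4.42

pH = 4.42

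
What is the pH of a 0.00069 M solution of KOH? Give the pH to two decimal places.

KOH is a strong base; [OH-] = 0.00069 M.
pOH = -log(0.00069) = 3.16
pH = 14.00 - 3.16 = 10.84

pH = 10.84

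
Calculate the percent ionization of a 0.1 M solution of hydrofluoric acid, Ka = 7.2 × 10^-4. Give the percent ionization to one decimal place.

HF ⇌ F- + H+; let x = [H+] at equilibrium.
Solve x² + 0.00072x − 7.2e-05 = 0 → x = 8.13 × 10^-3 M
Fraction ionized = 8.13 × 10^-3 / 0.1 = 0.0813 → 8.1%

8.1%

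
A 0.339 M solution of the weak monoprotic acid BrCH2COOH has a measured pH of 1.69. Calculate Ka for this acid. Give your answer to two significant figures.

Ka = 1.3 × 10^-3

[H+] = 10^(-1.69) = 2.04 × 10^-2 M
At equilibrium [HA] = 0.339 − 2.04 × 10^-2 = 3.19 × 10^-1 M
Ka = [H+][A-]/[HA] = (2.04 × 10^-2)² / 3.19 × 10^-1 = 1.3 × 10^-3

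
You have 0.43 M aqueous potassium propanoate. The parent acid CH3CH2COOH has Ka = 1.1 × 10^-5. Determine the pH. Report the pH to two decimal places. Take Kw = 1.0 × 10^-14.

CH3CH2COO- is the conjugate base of the weak acid CH3CH2COOH.
Kb = Kw/Ka = 1.0×10^-14 / 1.1 × 10^-5 = 9.09 × 10^-10
Kb = [OH-]²/(0.43 − [OH-]) = 9.09 × 10^-10
Neglecting [OH-] in the denominator: [OH-] = √(9.09 × 10^-10 × 0.43) = 1.98 × 10^-5 M
([OH-]/C₀ = 0.0046% < 5%, so the approximation holds.)
pOH = −log(1.98 × 10^-5) = 4.70; pH = 14.00 − 4.70 = 9.30

pH = 9.30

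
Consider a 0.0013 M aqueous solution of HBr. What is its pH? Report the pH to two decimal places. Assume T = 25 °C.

HBr is a strong acid and dissociates completely, so [H+] = 0.0013 M.
pH = -log(0.0013) = 2.89

pH = 2.89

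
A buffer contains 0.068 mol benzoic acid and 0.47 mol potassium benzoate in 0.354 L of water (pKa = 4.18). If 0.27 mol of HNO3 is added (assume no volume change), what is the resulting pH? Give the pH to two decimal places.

pH = 3.95

After neutralization: n(C6H5COOH) = 0.338 mol, n(C6H5COO-) = 0.2 mol.
Henderson–Hasselbalch with mole ratio 0.2/0.338: pH = 4.18 + (-0.228)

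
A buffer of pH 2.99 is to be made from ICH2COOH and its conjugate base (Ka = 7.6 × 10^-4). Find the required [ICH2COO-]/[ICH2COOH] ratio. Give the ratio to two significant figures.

pKa = -log(7.6 × 10^-4) = 3.119
pH = pKa + log(r) ⇒ log(r) = 2.99 − 3.119 = -0.129
r = [ICH2COO-]/[ICH2COOH] = 10^(-0.129) = 0.743

ratio = 0.74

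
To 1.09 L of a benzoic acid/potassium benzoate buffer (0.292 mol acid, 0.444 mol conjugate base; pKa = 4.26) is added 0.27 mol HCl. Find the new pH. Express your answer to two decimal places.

pH = 3.75

After neutralization: n(C6H5COOH) = 0.562 mol, n(C6H5COO-) = 0.174 mol.
Henderson–Hasselbalch with mole ratio 0.174/0.562: pH = 4.26 + (-0.509)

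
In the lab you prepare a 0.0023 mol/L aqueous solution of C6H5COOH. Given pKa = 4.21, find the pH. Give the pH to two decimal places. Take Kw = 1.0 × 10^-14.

C6H5COOH ⇌ C6H5COO- + H+
Ka = 10^(−4.21) = 6.17 × 10^-5
Ka = [H+]²/(0.0023 − [H+]) = 6.17 × 10^-5
Here C₀/Ka ≈ 37.3, so the small-[H+] approximation fails. Use the quadratic:
[H+] = [−6.17e-05 + √(6.17e-05² + 5.68e-07)]/2 = 3.47 × 10^-4 M
pH = −log[H+] = −log(3.47 × 10^-4) = 3.46

pH = 3.46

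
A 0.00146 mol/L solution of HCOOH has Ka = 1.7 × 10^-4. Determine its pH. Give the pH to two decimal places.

HCOOH ⇌ HCOO- + H+
Ka = [H+]²/(0.00146 − [H+]) = 1.7 × 10^-4
[H+] is not negligible relative to C₀; solve [H+]² + 0.00017·[H+] − 2.48e-07 = 0.
[H+] = [−0.00017 + √(0.00017² + 9.93e-07)]/2 = 4.20 × 10^-4 M
pH = −log(4.20 × 10^-4) = 3.38

pH = 3.38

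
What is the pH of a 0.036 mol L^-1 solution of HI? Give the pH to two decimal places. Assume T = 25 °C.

HI is a strong acid and dissociates completely, so [H+] = 0.036 M.
pH = -log(0.036) = 1.44

pH = 1.44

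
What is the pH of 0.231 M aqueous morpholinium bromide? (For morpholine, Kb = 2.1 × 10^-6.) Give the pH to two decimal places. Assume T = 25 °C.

C4H8ONH2+ is the conjugate acid of the weak base C4H8ONH.
Ka = Kw/Kb = 1.0×10^-14 / 2.1 × 10^-6 = 4.76 × 10^-9
From the ICE table, Ka = [H+]²/(0.231 − [H+]) = 4.76 × 10^-9.
Neglecting [H+] in the denominator: [H+] = √(4.76 × 10^-9 × 0.231) = 3.32 × 10^-5 M
pH = −log(3.32 × 10^-5) = 4.48

pH = 4.48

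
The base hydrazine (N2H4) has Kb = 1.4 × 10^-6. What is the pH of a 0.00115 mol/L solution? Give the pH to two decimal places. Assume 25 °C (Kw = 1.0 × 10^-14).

pH = 9.60

N2H4 + H2O ⇌ N2H5+ + OH-
From the ICE table, Kb = x²/(0.00115 − x) = 1.4 × 10^-6.
Neglecting x in the denominator: x = √(1.4 × 10^-6 × 0.00115) = 4.01 × 10^-5 M
pOH = −log(4.01 × 10^-5) = 4.40; pH = 14.00 − 4.40 = 9.60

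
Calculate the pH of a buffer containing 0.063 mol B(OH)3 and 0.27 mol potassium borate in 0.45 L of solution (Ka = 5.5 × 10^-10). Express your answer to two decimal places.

pKa = −log(5.5 × 10^-10) = 9.260
Henderson–Hasselbalch: pH = pKa + log([B(OH)4-]/[B(OH)3]) = 9.260 + log(0.27/0.063)
pH = 9.260 + (+0.632) = 9.89

pH = 9.89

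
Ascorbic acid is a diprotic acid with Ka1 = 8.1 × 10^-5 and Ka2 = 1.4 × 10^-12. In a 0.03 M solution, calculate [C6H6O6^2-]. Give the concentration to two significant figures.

1.4 × 10^-12 M

First ionization gives [H+] ≈ [HC6H6O6-] = 1.52 × 10^-3 M.
Second step: Ka2 = [H+][C6H6O6^2-]/[HC6H6O6-] ≈ [C6H6O6^2-] (since [H+] ≈ [HC6H6O6-]).
So [C6H6O6^2-] ≈ Ka2.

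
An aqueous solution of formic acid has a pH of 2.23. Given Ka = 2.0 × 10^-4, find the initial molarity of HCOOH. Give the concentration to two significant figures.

C₀ = 1.8 × 10^-1 M

[H+] = 10^(-2.23) = 5.89 × 10^-3 M = x
Ka = x²/(C₀ − x) ⇒ C₀ = x + x²/Ka
C₀ = 5.89 × 10^-3 + (5.89 × 10^-3)²/(2.0 × 10^-4) = 1.79 × 10^-1 M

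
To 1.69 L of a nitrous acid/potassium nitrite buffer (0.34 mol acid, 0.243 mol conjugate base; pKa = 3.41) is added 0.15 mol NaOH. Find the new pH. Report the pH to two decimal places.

OH- converts HNO2 to NO2-: HNO2 → 0.19 mol, NO2- → 0.393 mol.
Henderson–Hasselbalch with mole ratio 0.393/0.19: pH = 3.41 + (+0.316)

pH = 3.73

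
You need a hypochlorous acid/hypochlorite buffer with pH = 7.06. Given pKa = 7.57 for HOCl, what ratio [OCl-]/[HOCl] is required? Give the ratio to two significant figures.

ratio = 0.31

pH = pKa + log(r) ⇒ log(r) = 7.06 − 7.57 = -0.51
r = [OCl-]/[HOCl] = 10^(-0.51) = 0.309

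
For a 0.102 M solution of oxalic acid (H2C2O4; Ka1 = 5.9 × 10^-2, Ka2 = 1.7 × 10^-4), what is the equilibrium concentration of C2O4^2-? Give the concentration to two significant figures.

1.7 × 10^-4 M

First ionization gives [H+] ≈ [HC2O4-] = 5.35 × 10^-2 M.
Second step: Ka2 = [H+][C2O4^2-]/[HC2O4-] ≈ [C2O4^2-] (since [H+] ≈ [HC2O4-]).
So [C2O4^2-] ≈ Ka2.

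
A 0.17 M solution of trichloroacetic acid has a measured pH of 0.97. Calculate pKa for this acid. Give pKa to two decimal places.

pKa = 0.74

[H+] = 10^(-0.97) = 1.07 × 10^-1 M
At equilibrium [HA] = 0.17 − 1.07 × 10^-1 = 6.30 × 10^-2 M
Ka = [H+][A-]/[HA] = (1.07 × 10^-1)² / 6.30 × 10^-2 = 1.82 × 10^-1
pKa = -log(1.82 × 10^-1) = 0.74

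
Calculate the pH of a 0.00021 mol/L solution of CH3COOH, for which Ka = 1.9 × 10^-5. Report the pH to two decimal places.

pH = 4.26

CH3COOH ⇌ CH3COO- + H+
From the ICE table, Ka = [H+]²/(0.00021 − [H+]) = 1.9 × 10^-5.
Here C₀/Ka ≈ 11.1, so the small-[H+] approximation fails. Use the quadratic:
[H+] = [−1.9e-05 + √(1.9e-05² + 1.6e-08)]/2 = 5.44 × 10^-5 M
pH = −log[H+] = −log(5.44 × 10^-5) = 4.26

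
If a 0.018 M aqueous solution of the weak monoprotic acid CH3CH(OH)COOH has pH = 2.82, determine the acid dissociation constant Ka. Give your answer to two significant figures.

Ka = 1.4 × 10^-4

[H+] = 10^(-2.82) = 1.51 × 10^-3 M
At equilibrium [HA] = 0.018 − 1.51 × 10^-3 = 1.65 × 10^-2 M
Ka = [H+][A-]/[HA] = (1.51 × 10^-3)² / 1.65 × 10^-2 = 1.4 × 10^-4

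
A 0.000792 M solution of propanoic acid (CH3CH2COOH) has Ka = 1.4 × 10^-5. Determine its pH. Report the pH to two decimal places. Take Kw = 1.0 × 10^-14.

pH = 4.01

CH3CH2COOH ⇌ CH3CH2COO- + H+
Let x = [H+] at equilibrium. Ka = x²/(0.000792 − x).
Here C₀/Ka ≈ 56.6, so the small-x approximation fails. Use the quadratic:
x = [−1.4e-05 + √(1.4e-05² + 4.44e-08)]/2 = 9.85 × 10^-5 M
pH = −log[H+] = −log(9.85 × 10^-5) = 4.01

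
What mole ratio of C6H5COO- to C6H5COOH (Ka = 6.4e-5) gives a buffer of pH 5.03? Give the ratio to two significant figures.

ratio = 6.9

pKa = -log(6.4 × 10^-5) = 4.194
pH = pKa + log(r) ⇒ log(r) = 5.03 − 4.194 = +0.836
r = [C6H5COO-]/[C6H5COOH] = 10^(+0.836) = 6.85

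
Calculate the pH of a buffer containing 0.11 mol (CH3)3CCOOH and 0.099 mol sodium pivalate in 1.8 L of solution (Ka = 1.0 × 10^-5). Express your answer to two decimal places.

pH = 4.95

pKa = −log(1.0 × 10^-5) = 5.000
Using pH = pKa + log([base]/[acid]) with [base]/[acid] = 0.099/0.11:
pH = 5.000 + (-0.046) = 4.95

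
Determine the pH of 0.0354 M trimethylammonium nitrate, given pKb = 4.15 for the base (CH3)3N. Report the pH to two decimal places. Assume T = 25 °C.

(CH3)3NH+ is the conjugate acid of the weak base (CH3)3N.
Kb = 10^(−4.15) = 7.08 × 10^-5
Ka = Kw/Kb = 1.0×10^-14 / 7.08 × 10^-5 = 1.41 × 10^-10
Ka = [H+]²/(0.0354 − [H+]) = 1.41 × 10^-10
Neglecting [H+] in the denominator: [H+] = √(1.41 × 10^-10 × 0.0354) = 2.23 × 10^-6 M
Check: 0.0063% ionized — well under 5%, approximation valid.
pH = −log(2.23 × 10^-6) = 5.65

pH = 5.65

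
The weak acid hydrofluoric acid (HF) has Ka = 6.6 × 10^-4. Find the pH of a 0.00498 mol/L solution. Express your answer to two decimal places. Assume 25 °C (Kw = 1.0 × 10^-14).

pH = 2.82

HF ⇌ F- + H+
From the ICE table, Ka = [H+]²/(0.00498 − [H+]) = 6.6 × 10^-4.
The 5% rule fails; solving [H+]² + Ka·[H+] − Ka·C₀ = 0 exactly:
[H+] = [−0.00066 + √(0.00066² + 1.31e-05)]/2 = 1.51 × 10^-3 M
pH = −log(1.51 × 10^-3) = 2.82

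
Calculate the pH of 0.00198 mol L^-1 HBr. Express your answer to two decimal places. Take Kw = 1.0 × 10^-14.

pH = 2.70

HBr is a strong acid and dissociates completely, so [H+] = 0.00198 M.
pH = -log(0.00198) = 2.70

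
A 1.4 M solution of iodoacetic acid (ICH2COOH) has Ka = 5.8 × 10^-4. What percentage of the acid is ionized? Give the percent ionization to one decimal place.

ICH2COOH ⇌ ICH2COO- + H+; let x = [H+] at equilibrium.
x ≈ √(Ka·C₀) = √(5.8 × 10^-4 × 1.4) = 2.85 × 10^-2 M
Fraction ionized = 2.85 × 10^-2 / 1.4 = 0.0204 → 2.0%

2.0%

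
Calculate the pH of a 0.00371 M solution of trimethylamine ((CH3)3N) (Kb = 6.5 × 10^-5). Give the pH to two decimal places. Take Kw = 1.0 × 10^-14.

pH = 10.66

(CH3)3N + H2O ⇌ (CH3)3NH+ + OH-
Let x = [OH-] at equilibrium. Kb = x²/(0.00371 − x).
x is not negligible relative to C₀; solve x² + 6.5e-05·x − 2.41e-07 = 0.
x = (−Kb + √(Kb² + 4·Kb·C₀))/2 = 4.60 × 10^-4 M
pOH = −log(4.60 × 10^-4) = 3.34; pH = 14.00 − 3.34 = 10.66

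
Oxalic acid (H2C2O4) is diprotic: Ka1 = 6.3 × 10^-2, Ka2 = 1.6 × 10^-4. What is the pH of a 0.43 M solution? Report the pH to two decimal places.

pH = 0.87

Since Ka1 ≫ Ka2, the first ionization dominates [H+].
Ka1 = x²/(0.43 − x) = 6.3 × 10^-2
Solving the quadratic: x = (−Ka1 + √(Ka1² + 4·Ka1·C₀))/2 = 1.36 × 10^-1 M
pH = −log(1.36 × 10^-1) = 0.87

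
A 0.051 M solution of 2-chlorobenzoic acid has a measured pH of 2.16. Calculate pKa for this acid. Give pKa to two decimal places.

pKa = 2.96

[H+] = 10^(-2.16) = 6.92 × 10^-3 M
At equilibrium [HA] = 0.051 − 6.92 × 10^-3 = 4.41 × 10^-2 M
Ka = [H+][A-]/[HA] = (6.92 × 10^-3)² / 4.41 × 10^-2 = 1.09 × 10^-3
pKa = -log(1.09 × 10^-3) = 2.96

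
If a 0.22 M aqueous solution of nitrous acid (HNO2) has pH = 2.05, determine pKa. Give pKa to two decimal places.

[H+] = 10^(-2.05) = 8.91 × 10^-3 M
At equilibrium [HA] = 0.22 − 8.91 × 10^-3 = 2.11 × 10^-1 M
Ka = [H+][A-]/[HA] = (8.91 × 10^-3)² / 2.11 × 10^-1 = 3.76 × 10^-4
pKa = -log(3.76 × 10^-4) = 3.42

pKa = 3.42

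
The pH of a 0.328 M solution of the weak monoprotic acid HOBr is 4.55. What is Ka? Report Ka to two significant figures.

[H+] = 10^(-4.55) = 2.82 × 10^-5 M
At equilibrium [HA] = 0.328 − 2.82 × 10^-5 = 3.28 × 10^-1 M
Ka = [H+][A-]/[HA] = (2.82 × 10^-5)² / 3.28 × 10^-1 = 2.4 × 10^-9

Ka = 2.4 × 10^-9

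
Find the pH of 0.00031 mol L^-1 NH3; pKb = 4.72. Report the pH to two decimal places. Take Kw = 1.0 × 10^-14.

pH = 9.83

NH3 + H2O ⇌ NH4+ + OH-
Kb = 10^(−4.72) = 1.91 × 10^-5
From the ICE table, Kb = x²/(0.00031 − x) = 1.91 × 10^-5.
x is not negligible relative to C₀; solve x² + 1.91e-05·x − 5.92e-09 = 0.
x = (−Kb + √(Kb² + 4·Kb·C₀))/2 = 6.80 × 10^-5 M
pOH = −log(6.80 × 10^-5) = 4.17; pH = 14.00 − 4.17 = 9.83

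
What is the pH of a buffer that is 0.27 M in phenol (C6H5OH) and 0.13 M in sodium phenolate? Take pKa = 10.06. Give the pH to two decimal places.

pH = 9.74

Henderson–Hasselbalch: pH = pKa + log([C6H5O-]/[C6H5OH]) = 10.06 + log(0.13/0.27)
pH = 10.06 + (-0.317) = 9.74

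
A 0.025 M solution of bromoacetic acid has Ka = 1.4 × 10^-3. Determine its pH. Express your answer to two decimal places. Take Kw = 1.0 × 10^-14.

pH = 2.28

BrCH2COOH ⇌ BrCH2COO- + H+
Let x = [H+] at equilibrium. Ka = x²/(0.025 − x).
Here C₀/Ka ≈ 17.9, so the small-x approximation fails. Use the quadratic:
x = [−0.0014 + √(0.0014² + 0.00014)]/2 = 5.26 × 10^-3 M
pH = −log[H+] = −log(5.26 × 10^-3) = 2.28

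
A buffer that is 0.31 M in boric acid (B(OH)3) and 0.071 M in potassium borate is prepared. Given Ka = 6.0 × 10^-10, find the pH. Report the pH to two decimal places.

pKa = −log(6.0 × 10^-10) = 9.222
Henderson–Hasselbalch: pH = pKa + log([B(OH)4-]/[B(OH)3]) = 9.222 + log(0.071/0.31)
pH = 9.222 + (-0.640) = 8.58

pH = 8.58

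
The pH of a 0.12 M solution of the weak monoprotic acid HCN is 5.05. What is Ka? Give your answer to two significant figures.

Ka = 6.6 × 10^-10

[H+] = 10^(-5.05) = 8.91 × 10^-6 M
At equilibrium [HA] = 0.12 − 8.91 × 10^-6 = 1.20 × 10^-1 M
Ka = [H+][A-]/[HA] = (8.91 × 10^-6)² / 1.20 × 10^-1 = 6.6 × 10^-10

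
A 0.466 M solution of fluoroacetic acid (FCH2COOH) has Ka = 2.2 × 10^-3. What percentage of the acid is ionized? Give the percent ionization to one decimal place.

6.6%

FCH2COOH ⇌ FCH2COO- + H+; let x = [H+] at equilibrium.
Ka = x²/(C₀ − x); solving the quadratic gives x = 3.09 × 10^-2 M.
% ionization = x/C₀ × 100% = 3.09 × 10^-2/0.466 × 100% = 6.6%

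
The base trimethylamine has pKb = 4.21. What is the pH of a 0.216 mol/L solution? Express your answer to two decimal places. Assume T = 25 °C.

pH = 11.56

(CH3)3N + H2O ⇌ (CH3)3NH+ + OH-
Kb = 10^(−4.21) = 6.17 × 10^-5
Kb = [OH-]²/(0.216 − [OH-]) = 6.17 × 10^-5
Neglecting [OH-] in the denominator: [OH-] = √(6.17 × 10^-5 × 0.216) = 3.65 × 10^-3 M
pOH = −log(3.65 × 10^-3) = 2.44; pH = 14.00 − 2.44 = 11.56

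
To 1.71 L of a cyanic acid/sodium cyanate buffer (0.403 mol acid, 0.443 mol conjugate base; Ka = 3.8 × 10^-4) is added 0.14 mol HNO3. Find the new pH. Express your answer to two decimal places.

pH = 3.17

Added H+ converts OCN- to HOCN: HOCN → 0.543 mol, OCN- → 0.303 mol.
pKa = −log(3.8 × 10^-4) = 3.420
pH = pKa + log(n_OCN-/n_HOCN) = 3.420 + log(0.303/0.543) = 3.420 + (-0.253)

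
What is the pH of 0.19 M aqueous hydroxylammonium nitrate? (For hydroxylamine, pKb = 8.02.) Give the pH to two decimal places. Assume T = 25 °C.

NH3OH+ is the conjugate acid of the weak base NH2OH.
Kb = 10^(−8.02) = 9.55 × 10^-9
Ka = Kw/Kb = 1.0×10^-14 / 9.55 × 10^-9 = 1.05 × 10^-6
From the ICE table, Ka = [H+]²/(0.19 − [H+]) = 1.05 × 10^-6.
Since Ka ≪ C₀, [H+] ≈ √(Ka·C₀) = 4.47 × 10^-4 M.
([H+]/C₀ = 0.24% < 5%, so the approximation holds.)
pH = −log[H+] = −log(4.47 × 10^-4) = 3.35

pH = 3.35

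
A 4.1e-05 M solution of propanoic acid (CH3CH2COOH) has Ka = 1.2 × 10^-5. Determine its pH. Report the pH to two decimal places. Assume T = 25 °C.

pH = 4.77

CH3CH2COOH ⇌ CH3CH2COO- + H+
From the ICE table, Ka = [H+]²/(4.1e-05 − [H+]) = 1.2 × 10^-5.
The 5% rule fails; solving [H+]² + Ka·[H+] − Ka·C₀ = 0 exactly:
[H+] = [−1.2e-05 + √(1.2e-05² + 1.97e-09)]/2 = 1.70 × 10^-5 M
pH = −log[H+] = −log(1.70 × 10^-5) = 4.77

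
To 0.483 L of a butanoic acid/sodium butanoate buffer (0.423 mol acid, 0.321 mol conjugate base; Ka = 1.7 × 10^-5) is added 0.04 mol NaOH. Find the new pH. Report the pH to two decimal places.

pH = 4.74

After neutralization: n(CH3(CH2)2COOH) = 0.383 mol, n(CH3(CH2)2COO-) = 0.361 mol.
pKa = −log(1.7 × 10^-5) = 4.770
pH = pKa + log(n_CH3(CH2)2COO-/n_CH3(CH2)2COOH) = 4.770 + log(0.361/0.383) = 4.770 + (-0.026)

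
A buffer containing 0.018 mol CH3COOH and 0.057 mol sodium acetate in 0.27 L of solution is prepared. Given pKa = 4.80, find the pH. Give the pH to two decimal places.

pH = 5.30

Using pH = pKa + log([base]/[acid]) with [base]/[acid] = 0.057/0.018:
pH = 4.80 + (+0.501) = 5.30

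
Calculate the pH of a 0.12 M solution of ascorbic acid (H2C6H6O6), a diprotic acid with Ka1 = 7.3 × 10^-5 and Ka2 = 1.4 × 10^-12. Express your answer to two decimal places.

pH = 2.53

Ka1 ≫ Ka2, so treat the first dissociation as the only significant source of H+.
Ka1 = x²/(0.12 − x) = 7.3 × 10^-5
x ≈ √(7.3 × 10^-5 × 0.12) = 2.96 × 10^-3 M
pH = −log(2.96 × 10^-3) = 2.53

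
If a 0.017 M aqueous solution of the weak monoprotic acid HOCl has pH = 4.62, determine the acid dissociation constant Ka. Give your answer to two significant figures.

[H+] = 10^(-4.62) = 2.40 × 10^-5 M
At equilibrium [HA] = 0.017 − 2.40 × 10^-5 = 1.70 × 10^-2 M
Ka = [H+][A-]/[HA] = (2.40 × 10^-5)² / 1.70 × 10^-2 = 3.4 × 10^-8

Ka = 3.4 × 10^-8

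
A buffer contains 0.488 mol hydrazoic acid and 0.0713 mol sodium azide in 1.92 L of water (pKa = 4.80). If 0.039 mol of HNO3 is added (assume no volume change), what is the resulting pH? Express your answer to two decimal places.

pH = 3.59

After neutralization: n(HN3) = 0.527 mol, n(N3-) = 0.0323 mol.
pH = pKa + log(n_N3-/n_HN3) = 4.80 + log(0.0323/0.527) = 4.80 + (-1.213)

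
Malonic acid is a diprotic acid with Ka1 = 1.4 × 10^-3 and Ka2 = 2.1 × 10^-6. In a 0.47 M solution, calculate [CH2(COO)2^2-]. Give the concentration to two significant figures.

2.1 × 10^-6 M

First ionization gives [H+] ≈ [CH2(COOH)COO-] = 2.50 × 10^-2 M.
Second step: Ka2 = [H+][CH2(COO)2^2-]/[CH2(COOH)COO-] ≈ [CH2(COO)2^2-] (since [H+] ≈ [CH2(COOH)COO-]).
So [CH2(COO)2^2-] ≈ Ka2.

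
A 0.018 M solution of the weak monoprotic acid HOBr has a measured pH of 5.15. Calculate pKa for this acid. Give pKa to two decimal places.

[H+] = 10^(-5.15) = 7.08 × 10^-6 M
At equilibrium [HA] = 0.018 − 7.08 × 10^-6 = 1.80 × 10^-2 M
Ka = [H+][A-]/[HA] = (7.08 × 10^-6)² / 1.80 × 10^-2 = 2.78 × 10^-9
pKa = -log(2.78 × 10^-9) = 8.56

pKa = 8.56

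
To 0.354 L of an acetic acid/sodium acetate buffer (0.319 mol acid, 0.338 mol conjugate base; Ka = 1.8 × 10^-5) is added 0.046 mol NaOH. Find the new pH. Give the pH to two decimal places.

pH = 4.89

OH- converts CH3COOH to CH3COO-: CH3COOH → 0.273 mol, CH3COO- → 0.384 mol.
pKa = −log(1.8 × 10^-5) = 4.745
Henderson–Hasselbalch with mole ratio 0.384/0.273: pH = 4.745 + (+0.148)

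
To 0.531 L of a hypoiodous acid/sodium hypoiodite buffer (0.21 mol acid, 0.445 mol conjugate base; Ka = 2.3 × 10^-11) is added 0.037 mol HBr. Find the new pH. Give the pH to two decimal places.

pH = 10.86

After neutralization: n(HOI) = 0.247 mol, n(OI-) = 0.408 mol.
pKa = −log(2.3 × 10^-11) = 10.638
Henderson–Hasselbalch with mole ratio 0.408/0.247: pH = 10.638 + (+0.218)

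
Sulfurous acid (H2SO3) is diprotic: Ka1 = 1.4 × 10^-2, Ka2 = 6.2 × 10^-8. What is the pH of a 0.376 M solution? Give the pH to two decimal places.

Since Ka1 ≫ Ka2, the first ionization dominates [H+].
Ka1 = x²/(0.376 − x) = 1.4 × 10^-2
Solving the quadratic: x = (−Ka1 + √(Ka1² + 4·Ka1·C₀))/2 = 6.59 × 10^-2 M
pH = −log(6.59 × 10^-2) = 1.18

pH = 1.18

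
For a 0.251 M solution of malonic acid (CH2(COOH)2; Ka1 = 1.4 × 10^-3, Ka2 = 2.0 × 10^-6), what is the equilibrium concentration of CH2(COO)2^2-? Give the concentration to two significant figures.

2.0 × 10^-6 M

First ionization gives [H+] ≈ [CH2(COOH)COO-] = 1.81 × 10^-2 M.
Second step: Ka2 = [H+][CH2(COO)2^2-]/[CH2(COOH)COO-] ≈ [CH2(COO)2^2-] (since [H+] ≈ [CH2(COOH)COO-]).
So [CH2(COO)2^2-] ≈ Ka2.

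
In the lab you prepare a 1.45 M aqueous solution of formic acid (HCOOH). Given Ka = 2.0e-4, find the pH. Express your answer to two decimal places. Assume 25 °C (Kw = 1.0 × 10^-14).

pH = 1.77

HCOOH ⇌ HCOO- + H+
From the ICE table, Ka = [H+]²/(1.45 − [H+]) = 2.0 × 10^-4.
Since Ka ≪ C₀, [H+] ≈ √(Ka·C₀) = 1.70 × 10^-2 M.
Check: 1.2% ionized — well under 5%, approximation valid.
pH = −log(1.70 × 10^-2) = 1.77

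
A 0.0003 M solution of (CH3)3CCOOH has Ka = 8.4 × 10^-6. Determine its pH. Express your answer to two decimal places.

pH = 4.34

(CH3)3CCOOH ⇌ (CH3)3CCOO- + H+
Ka = [H+]²/(0.0003 − [H+]) = 8.4 × 10^-6
The 5% rule fails; solving [H+]² + Ka·[H+] − Ka·C₀ = 0 exactly:
[H+] = [−8.4e-06 + √(8.4e-06² + 1.01e-08)]/2 = 4.62 × 10^-5 M
pH = −log[H+] = −log(4.62 × 10^-5) = 4.34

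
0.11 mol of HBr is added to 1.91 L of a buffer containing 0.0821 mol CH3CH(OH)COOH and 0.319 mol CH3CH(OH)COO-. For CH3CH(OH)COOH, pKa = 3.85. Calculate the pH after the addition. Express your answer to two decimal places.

After neutralization: n(CH3CH(OH)COOH) = 0.192 mol, n(CH3CH(OH)COO-) = 0.209 mol.
Henderson–Hasselbalch with mole ratio 0.209/0.192: pH = 3.85 + (+0.037)

pH = 3.89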